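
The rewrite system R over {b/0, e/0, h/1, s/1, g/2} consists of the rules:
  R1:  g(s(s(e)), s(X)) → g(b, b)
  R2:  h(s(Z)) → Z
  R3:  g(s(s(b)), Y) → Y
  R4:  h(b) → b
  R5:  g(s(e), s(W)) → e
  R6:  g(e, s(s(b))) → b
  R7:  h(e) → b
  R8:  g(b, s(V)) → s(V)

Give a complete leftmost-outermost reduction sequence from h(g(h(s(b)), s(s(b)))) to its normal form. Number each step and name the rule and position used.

s(b)

1. h(g(h(s(b)), s(s(b))))  →  h(g(b, s(s(b))))   [R2 at 1.1]
2. h(g(b, s(s(b))))  →  h(s(s(b)))   [R8 at 1]
3. h(s(s(b)))  →  s(b)   [R2 at ε]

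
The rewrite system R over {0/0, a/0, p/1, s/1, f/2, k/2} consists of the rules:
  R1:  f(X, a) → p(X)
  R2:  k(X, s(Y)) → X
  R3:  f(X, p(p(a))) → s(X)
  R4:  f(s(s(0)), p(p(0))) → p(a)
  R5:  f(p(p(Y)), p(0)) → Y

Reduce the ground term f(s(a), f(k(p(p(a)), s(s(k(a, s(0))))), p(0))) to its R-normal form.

p(s(a))

1. f(s(a), f(k(p(p(a)), s(s(k(a, s(0))))), p(0)))  →  f(s(a), f(p(p(a)), p(0)))   [R2 at 2.1]
2. f(s(a), f(p(p(a)), p(0)))  →  f(s(a), a)   [R5 at 2]
3. f(s(a), a)  →  p(s(a))   [R1 at ε]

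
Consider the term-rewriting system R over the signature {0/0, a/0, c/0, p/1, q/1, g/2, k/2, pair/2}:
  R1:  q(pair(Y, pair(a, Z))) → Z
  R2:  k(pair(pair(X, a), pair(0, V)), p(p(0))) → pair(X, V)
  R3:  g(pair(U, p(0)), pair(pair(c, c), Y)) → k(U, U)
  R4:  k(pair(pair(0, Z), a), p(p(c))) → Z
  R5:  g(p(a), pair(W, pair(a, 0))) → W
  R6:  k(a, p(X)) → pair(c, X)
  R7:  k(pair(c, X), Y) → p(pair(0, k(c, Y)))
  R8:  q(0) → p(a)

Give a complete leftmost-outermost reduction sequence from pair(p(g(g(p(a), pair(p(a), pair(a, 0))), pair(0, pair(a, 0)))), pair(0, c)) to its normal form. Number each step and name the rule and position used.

1. pair(p(g(g(p(a), pair(p(a), pair(a, 0))), pair(0, pair(a, 0)))), pair(0, c))  →  pair(p(g(p(a), pair(0, pair(a, 0)))), pair(0, c))   [R5 at 1.1.1]
2. pair(p(g(p(a), pair(0, pair(a, 0)))), pair(0, c))  →  pair(p(0), pair(0, c))   [R5 at 1.1]

pair(p(0), pair(0, c))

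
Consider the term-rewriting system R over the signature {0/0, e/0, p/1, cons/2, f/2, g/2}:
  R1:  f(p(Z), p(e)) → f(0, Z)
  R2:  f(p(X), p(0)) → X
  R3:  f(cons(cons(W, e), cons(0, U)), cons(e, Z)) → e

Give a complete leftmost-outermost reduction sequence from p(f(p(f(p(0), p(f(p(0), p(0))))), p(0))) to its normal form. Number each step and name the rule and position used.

1. p(f(p(f(p(0), p(f(p(0), p(0))))), p(0)))  →  p(f(p(0), p(f(p(0), p(0)))))   [R2 at 1]
2. p(f(p(0), p(f(p(0), p(0)))))  →  p(f(p(0), p(0)))   [R2 at 1.2.1]
3. p(f(p(0), p(0)))  →  p(0)   [R2 at 1]

p(0)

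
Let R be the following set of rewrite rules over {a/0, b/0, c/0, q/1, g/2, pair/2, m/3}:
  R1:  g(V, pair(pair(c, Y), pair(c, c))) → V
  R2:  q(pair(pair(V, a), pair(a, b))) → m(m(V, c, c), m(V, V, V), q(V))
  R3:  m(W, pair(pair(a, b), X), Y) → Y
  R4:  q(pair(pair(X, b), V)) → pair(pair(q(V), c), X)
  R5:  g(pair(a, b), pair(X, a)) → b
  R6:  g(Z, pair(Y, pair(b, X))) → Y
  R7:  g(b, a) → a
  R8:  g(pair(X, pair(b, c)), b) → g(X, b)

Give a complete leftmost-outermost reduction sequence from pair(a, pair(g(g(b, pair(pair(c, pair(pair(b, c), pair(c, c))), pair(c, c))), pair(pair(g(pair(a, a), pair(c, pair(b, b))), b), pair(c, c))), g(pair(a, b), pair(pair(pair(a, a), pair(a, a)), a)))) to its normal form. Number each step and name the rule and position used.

pair(a, pair(b, b))

1. pair(a, pair(g(g(b, pair(pair(c, pair(pair(b, c), pair(c, c))), pair(c, c))), pair(pair(g(pair(a, a), pair(c, pair(b, b))), b), pair(c, c))), g(pair(a, b), pair(pair(pair(a, a), pair(a, a)), a))))  →  pair(a, pair(g(b, pair(pair(g(pair(a, a), pair(c, pair(b, b))), b), pair(c, c))), g(pair(a, b), pair(pair(pair(a, a), pair(a, a)), a))))   [R1 at 2.1.1]
2. pair(a, pair(g(b, pair(pair(g(pair(a, a), pair(c, pair(b, b))), b), pair(c, c))), g(pair(a, b), pair(pair(pair(a, a), pair(a, a)), a))))  →  pair(a, pair(g(b, pair(pair(c, b), pair(c, c))), g(pair(a, b), pair(pair(pair(a, a), pair(a, a)), a))))   [R6 at 2.1.2.1.1]
3. pair(a, pair(g(b, pair(pair(c, b), pair(c, c))), g(pair(a, b), pair(pair(pair(a, a), pair(a, a)), a))))  →  pair(a, pair(b, g(pair(a, b), pair(pair(pair(a, a), pair(a, a)), a))))   [R1 at 2.1]
4. pair(a, pair(b, g(pair(a, b), pair(pair(pair(a, a), pair(a, a)), a))))  →  pair(a, pair(b, b))   [R5 at 2.2]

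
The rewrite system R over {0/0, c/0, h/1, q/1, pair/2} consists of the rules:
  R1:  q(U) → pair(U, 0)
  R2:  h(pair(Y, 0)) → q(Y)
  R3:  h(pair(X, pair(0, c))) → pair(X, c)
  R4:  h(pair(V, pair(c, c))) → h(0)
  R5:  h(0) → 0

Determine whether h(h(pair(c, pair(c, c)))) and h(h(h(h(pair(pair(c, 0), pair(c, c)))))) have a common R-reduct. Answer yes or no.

yes — NF(t₁) = 0, NF(t₂) = 0

Reduce t₁ = h(h(pair(c, pair(c, c)))):
1. h(h(pair(c, pair(c, c))))  →  h(h(0))   [R4 at 1]
2. h(h(0))  →  h(0)   [R5 at 1]
3. h(0)  →  0   [R5 at ε]

Reduce t₂ = h(h(h(h(pair(pair(c, 0), pair(c, c)))))):
1. h(h(h(h(pair(pair(c, 0), pair(c, c))))))  →  h(h(h(h(0))))   [R4 at 1.1.1]
2. h(h(h(h(0))))  →  h(h(h(0)))   [R5 at 1.1.1]
3. h(h(h(0)))  →  h(h(0))   [R5 at 1.1]
4. h(h(0))  →  h(0)   [R5 at 1]
5. h(0)  →  0   [R5 at ε]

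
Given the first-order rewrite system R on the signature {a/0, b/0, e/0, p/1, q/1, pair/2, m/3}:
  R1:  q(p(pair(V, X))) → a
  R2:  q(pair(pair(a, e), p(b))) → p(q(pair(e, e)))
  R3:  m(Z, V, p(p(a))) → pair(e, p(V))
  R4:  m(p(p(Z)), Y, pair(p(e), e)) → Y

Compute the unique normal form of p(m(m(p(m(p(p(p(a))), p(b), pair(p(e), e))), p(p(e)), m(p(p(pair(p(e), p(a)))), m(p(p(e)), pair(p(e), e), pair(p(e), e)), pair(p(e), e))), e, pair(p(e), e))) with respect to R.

p(e)

1. p(m(m(p(m(p(p(p(a))), p(b), pair(p(e), e))), p(p(e)), m(p(p(pair(p(e), p(a)))), m(p(p(e)), pair(p(e), e), pair(p(e), e)), pair(p(e), e))), e, pair(p(e), e)))  →  p(m(m(p(p(b)), p(p(e)), m(p(p(pair(p(e), p(a)))), m(p(p(e)), pair(p(e), e), pair(p(e), e)), pair(p(e), e))), e, pair(p(e), e)))   [R4 at 1.1.1.1]
2. p(m(m(p(p(b)), p(p(e)), m(p(p(pair(p(e), p(a)))), m(p(p(e)), pair(p(e), e), pair(p(e), e)), pair(p(e), e))), e, pair(p(e), e)))  →  p(m(m(p(p(b)), p(p(e)), m(p(p(e)), pair(p(e), e), pair(p(e), e))), e, pair(p(e), e)))   [R4 at 1.1.3]
3. p(m(m(p(p(b)), p(p(e)), m(p(p(e)), pair(p(e), e), pair(p(e), e))), e, pair(p(e), e)))  →  p(m(m(p(p(b)), p(p(e)), pair(p(e), e)), e, pair(p(e), e)))   [R4 at 1.1.3]
4. p(m(m(p(p(b)), p(p(e)), pair(p(e), e)), e, pair(p(e), e)))  →  p(m(p(p(e)), e, pair(p(e), e)))   [R4 at 1.1]
5. p(m(p(p(e)), e, pair(p(e), e)))  →  p(e)   [R4 at 1]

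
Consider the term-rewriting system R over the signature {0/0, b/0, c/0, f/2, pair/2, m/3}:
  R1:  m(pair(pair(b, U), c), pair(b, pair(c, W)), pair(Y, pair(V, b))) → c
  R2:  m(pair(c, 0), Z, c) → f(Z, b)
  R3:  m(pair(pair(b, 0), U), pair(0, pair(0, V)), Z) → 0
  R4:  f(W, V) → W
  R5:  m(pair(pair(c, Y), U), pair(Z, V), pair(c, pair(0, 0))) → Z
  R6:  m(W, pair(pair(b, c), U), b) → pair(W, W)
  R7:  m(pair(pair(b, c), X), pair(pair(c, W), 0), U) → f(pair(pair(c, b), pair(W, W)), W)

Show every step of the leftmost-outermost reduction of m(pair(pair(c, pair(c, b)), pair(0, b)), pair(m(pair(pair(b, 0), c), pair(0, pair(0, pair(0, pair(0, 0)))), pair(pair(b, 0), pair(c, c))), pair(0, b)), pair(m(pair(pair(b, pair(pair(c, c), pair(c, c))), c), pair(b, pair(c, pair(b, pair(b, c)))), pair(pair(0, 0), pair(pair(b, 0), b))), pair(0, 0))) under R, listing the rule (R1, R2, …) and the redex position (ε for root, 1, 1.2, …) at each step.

0

1. m(pair(pair(c, pair(c, b)), pair(0, b)), pair(m(pair(pair(b, 0), c), pair(0, pair(0, pair(0, pair(0, 0)))), pair(pair(b, 0), pair(c, c))), pair(0, b)), pair(m(pair(pair(b, pair(pair(c, c), pair(c, c))), c), pair(b, pair(c, pair(b, pair(b, c)))), pair(pair(0, 0), pair(pair(b, 0), b))), pair(0, 0)))  →  m(pair(pair(c, pair(c, b)), pair(0, b)), pair(0, pair(0, b)), pair(m(pair(pair(b, pair(pair(c, c), pair(c, c))), c), pair(b, pair(c, pair(b, pair(b, c)))), pair(pair(0, 0), pair(pair(b, 0), b))), pair(0, 0)))   [R3 at 2.1]
2. m(pair(pair(c, pair(c, b)), pair(0, b)), pair(0, pair(0, b)), pair(m(pair(pair(b, pair(pair(c, c), pair(c, c))), c), pair(b, pair(c, pair(b, pair(b, c)))), pair(pair(0, 0), pair(pair(b, 0), b))), pair(0, 0)))  →  m(pair(pair(c, pair(c, b)), pair(0, b)), pair(0, pair(0, b)), pair(c, pair(0, 0)))   [R1 at 3.1]
3. m(pair(pair(c, pair(c, b)), pair(0, b)), pair(0, pair(0, b)), pair(c, pair(0, 0)))  →  0   [R5 at ε]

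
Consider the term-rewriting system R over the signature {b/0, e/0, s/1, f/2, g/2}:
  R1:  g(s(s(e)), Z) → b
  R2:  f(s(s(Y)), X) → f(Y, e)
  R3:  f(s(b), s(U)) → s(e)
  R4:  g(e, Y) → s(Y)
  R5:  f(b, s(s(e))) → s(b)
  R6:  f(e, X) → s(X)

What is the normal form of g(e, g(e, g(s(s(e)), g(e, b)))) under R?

1. g(e, g(e, g(s(s(e)), g(e, b))))  →  s(g(e, g(s(s(e)), g(e, b))))   [R4 at ε]
2. s(g(e, g(s(s(e)), g(e, b))))  →  s(s(g(s(s(e)), g(e, b))))   [R4 at 1]
3. s(s(g(s(s(e)), g(e, b))))  →  s(s(b))   [R1 at 1.1]

s(s(b))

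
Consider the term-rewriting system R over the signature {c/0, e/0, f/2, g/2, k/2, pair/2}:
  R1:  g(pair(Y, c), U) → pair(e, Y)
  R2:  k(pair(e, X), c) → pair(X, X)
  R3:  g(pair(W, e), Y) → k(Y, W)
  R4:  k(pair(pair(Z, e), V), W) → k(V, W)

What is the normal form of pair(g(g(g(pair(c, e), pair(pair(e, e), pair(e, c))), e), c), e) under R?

1. pair(g(g(g(pair(c, e), pair(pair(e, e), pair(e, c))), e), c), e)  →  pair(g(g(k(pair(pair(e, e), pair(e, c)), c), e), c), e)   [R3 at 1.1.1]
2. pair(g(g(k(pair(pair(e, e), pair(e, c)), c), e), c), e)  →  pair(g(g(k(pair(e, c), c), e), c), e)   [R4 at 1.1.1]
3. pair(g(g(k(pair(e, c), c), e), c), e)  →  pair(g(g(pair(c, c), e), c), e)   [R2 at 1.1.1]
4. pair(g(g(pair(c, c), e), c), e)  →  pair(g(pair(e, c), c), e)   [R1 at 1.1]
5. pair(g(pair(e, c), c), e)  →  pair(pair(e, e), e)   [R1 at 1]

pair(pair(e, e), e)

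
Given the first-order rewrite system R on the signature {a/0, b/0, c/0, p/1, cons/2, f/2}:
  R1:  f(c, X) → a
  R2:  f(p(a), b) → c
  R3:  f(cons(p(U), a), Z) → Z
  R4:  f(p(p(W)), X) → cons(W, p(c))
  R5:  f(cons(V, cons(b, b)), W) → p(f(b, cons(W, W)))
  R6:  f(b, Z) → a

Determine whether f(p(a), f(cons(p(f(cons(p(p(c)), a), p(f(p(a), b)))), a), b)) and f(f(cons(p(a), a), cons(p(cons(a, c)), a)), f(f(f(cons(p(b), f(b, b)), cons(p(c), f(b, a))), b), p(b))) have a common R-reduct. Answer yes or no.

Reduce t₁ = f(p(a), f(cons(p(f(cons(p(p(c)), a), p(f(p(a), b)))), a), b)):
1. f(p(a), f(cons(p(f(cons(p(p(c)), a), p(f(p(a), b)))), a), b))  →  f(p(a), b)   [R3 at 2]
2. f(p(a), b)  →  c   [R2 at ε]

Reduce t₂ = f(f(cons(p(a), a), cons(p(cons(a, c)), a)), f(f(f(cons(p(b), f(b, b)), cons(p(c), f(b, a))), b), p(b))):
1. f(f(cons(p(a), a), cons(p(cons(a, c)), a)), f(f(f(cons(p(b), f(b, b)), cons(p(c), f(b, a))), b), p(b)))  →  f(cons(p(cons(a, c)), a), f(f(f(cons(p(b), f(b, b)), cons(p(c), f(b, a))), b), p(b)))   [R3 at 1]
2. f(cons(p(cons(a, c)), a), f(f(f(cons(p(b), f(b, b)), cons(p(c), f(b, a))), b), p(b)))  →  f(f(f(cons(p(b), f(b, b)), cons(p(c), f(b, a))), b), p(b))   [R3 at ε]
3. f(f(f(cons(p(b), f(b, b)), cons(p(c), f(b, a))), b), p(b))  →  f(f(f(cons(p(b), a), cons(p(c), f(b, a))), b), p(b))   [R6 at 1.1.1.2]
4. f(f(f(cons(p(b), a), cons(p(c), f(b, a))), b), p(b))  →  f(f(cons(p(c), f(b, a)), b), p(b))   [R3 at 1.1]
5. f(f(cons(p(c), f(b, a)), b), p(b))  →  f(f(cons(p(c), a), b), p(b))   [R6 at 1.1.2]
6. f(f(cons(p(c), a), b), p(b))  →  f(b, p(b))   [R3 at 1]
7. f(b, p(b))  →  a   [R6 at ε]

no — NF(t₁) = c, NF(t₂) = a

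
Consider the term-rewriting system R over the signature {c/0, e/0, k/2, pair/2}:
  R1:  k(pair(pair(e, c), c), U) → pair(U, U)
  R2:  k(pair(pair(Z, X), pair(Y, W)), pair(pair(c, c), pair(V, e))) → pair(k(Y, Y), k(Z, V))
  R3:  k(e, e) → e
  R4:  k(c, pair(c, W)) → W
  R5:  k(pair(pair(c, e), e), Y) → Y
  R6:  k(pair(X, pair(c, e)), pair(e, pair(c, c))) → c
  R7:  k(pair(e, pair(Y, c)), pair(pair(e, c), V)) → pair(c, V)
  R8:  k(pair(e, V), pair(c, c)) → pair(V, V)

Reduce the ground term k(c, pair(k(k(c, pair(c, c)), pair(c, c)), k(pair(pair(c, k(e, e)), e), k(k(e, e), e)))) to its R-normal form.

e

1. k(c, pair(k(k(c, pair(c, c)), pair(c, c)), k(pair(pair(c, k(e, e)), e), k(k(e, e), e))))  →  k(c, pair(k(c, pair(c, c)), k(pair(pair(c, k(e, e)), e), k(k(e, e), e))))   [R4 at 2.1.1]
2. k(c, pair(k(c, pair(c, c)), k(pair(pair(c, k(e, e)), e), k(k(e, e), e))))  →  k(c, pair(c, k(pair(pair(c, k(e, e)), e), k(k(e, e), e))))   [R4 at 2.1]
3. k(c, pair(c, k(pair(pair(c, k(e, e)), e), k(k(e, e), e))))  →  k(pair(pair(c, k(e, e)), e), k(k(e, e), e))   [R4 at ε]
4. k(pair(pair(c, k(e, e)), e), k(k(e, e), e))  →  k(pair(pair(c, e), e), k(k(e, e), e))   [R3 at 1.1.2]
5. k(pair(pair(c, e), e), k(k(e, e), e))  →  k(k(e, e), e)   [R5 at ε]
6. k(k(e, e), e)  →  k(e, e)   [R3 at 1]
7. k(e, e)  →  e   [R3 at ε]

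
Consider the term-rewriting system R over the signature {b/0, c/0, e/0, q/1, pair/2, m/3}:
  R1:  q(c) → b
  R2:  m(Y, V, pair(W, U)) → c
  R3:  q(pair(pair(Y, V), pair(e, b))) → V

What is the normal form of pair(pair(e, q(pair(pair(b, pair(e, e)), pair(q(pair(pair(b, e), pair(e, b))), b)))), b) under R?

pair(pair(e, pair(e, e)), b)

1. pair(pair(e, q(pair(pair(b, pair(e, e)), pair(q(pair(pair(b, e), pair(e, b))), b)))), b)  →  pair(pair(e, q(pair(pair(b, pair(e, e)), pair(e, b)))), b)   [R3 at 1.2.1.2.1]
2. pair(pair(e, q(pair(pair(b, pair(e, e)), pair(e, b)))), b)  →  pair(pair(e, pair(e, e)), b)   [R3 at 1.2]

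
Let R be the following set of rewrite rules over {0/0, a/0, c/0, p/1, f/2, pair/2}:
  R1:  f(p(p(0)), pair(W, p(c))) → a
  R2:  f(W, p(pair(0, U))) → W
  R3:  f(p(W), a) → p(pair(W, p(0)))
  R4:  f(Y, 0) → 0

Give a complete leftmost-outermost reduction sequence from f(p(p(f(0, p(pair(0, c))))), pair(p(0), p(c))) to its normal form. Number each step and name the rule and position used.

1. f(p(p(f(0, p(pair(0, c))))), pair(p(0), p(c)))  →  f(p(p(0)), pair(p(0), p(c)))   [R2 at 1.1.1]
2. f(p(p(0)), pair(p(0), p(c)))  →  a   [R1 at ε]

a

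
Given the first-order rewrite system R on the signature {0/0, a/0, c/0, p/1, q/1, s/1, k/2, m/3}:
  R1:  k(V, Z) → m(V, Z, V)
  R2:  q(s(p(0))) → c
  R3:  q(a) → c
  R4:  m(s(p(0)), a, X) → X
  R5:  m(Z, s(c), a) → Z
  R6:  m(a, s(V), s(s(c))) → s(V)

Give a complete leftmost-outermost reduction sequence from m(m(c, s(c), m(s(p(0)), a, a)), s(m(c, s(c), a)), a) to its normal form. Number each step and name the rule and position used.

c

1. m(m(c, s(c), m(s(p(0)), a, a)), s(m(c, s(c), a)), a)  →  m(m(c, s(c), a), s(m(c, s(c), a)), a)   [R4 at 1.3]
2. m(m(c, s(c), a), s(m(c, s(c), a)), a)  →  m(c, s(m(c, s(c), a)), a)   [R5 at 1]
3. m(c, s(m(c, s(c), a)), a)  →  m(c, s(c), a)   [R5 at 2.1]
4. m(c, s(c), a)  →  c   [R5 at ε]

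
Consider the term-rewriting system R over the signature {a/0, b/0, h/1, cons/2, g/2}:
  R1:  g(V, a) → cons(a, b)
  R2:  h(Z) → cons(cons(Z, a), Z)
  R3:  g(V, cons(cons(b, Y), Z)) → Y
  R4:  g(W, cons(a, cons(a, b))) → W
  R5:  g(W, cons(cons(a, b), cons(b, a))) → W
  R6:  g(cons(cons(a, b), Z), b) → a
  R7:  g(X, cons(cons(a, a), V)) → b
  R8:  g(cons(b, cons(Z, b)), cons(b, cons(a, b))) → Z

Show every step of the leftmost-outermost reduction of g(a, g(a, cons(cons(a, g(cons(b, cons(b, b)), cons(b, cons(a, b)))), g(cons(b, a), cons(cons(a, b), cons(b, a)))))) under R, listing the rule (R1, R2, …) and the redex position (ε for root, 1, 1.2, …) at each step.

1. g(a, g(a, cons(cons(a, g(cons(b, cons(b, b)), cons(b, cons(a, b)))), g(cons(b, a), cons(cons(a, b), cons(b, a))))))  →  g(a, g(a, cons(cons(a, b), g(cons(b, a), cons(cons(a, b), cons(b, a))))))   [R8 at 2.2.1.2]
2. g(a, g(a, cons(cons(a, b), g(cons(b, a), cons(cons(a, b), cons(b, a))))))  →  g(a, g(a, cons(cons(a, b), cons(b, a))))   [R5 at 2.2.2]
3. g(a, g(a, cons(cons(a, b), cons(b, a))))  →  g(a, a)   [R5 at 2]
4. g(a, a)  →  cons(a, b)   [R1 at ε]

cons(a, b)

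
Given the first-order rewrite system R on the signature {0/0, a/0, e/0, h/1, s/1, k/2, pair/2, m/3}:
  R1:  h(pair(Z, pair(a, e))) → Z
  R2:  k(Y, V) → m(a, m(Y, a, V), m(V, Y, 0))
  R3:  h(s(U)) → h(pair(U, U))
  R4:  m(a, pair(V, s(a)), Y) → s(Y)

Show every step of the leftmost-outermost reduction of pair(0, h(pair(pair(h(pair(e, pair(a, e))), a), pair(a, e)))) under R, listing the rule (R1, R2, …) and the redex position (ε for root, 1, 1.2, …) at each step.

1. pair(0, h(pair(pair(h(pair(e, pair(a, e))), a), pair(a, e))))  →  pair(0, pair(h(pair(e, pair(a, e))), a))   [R1 at 2]
2. pair(0, pair(h(pair(e, pair(a, e))), a))  →  pair(0, pair(e, a))   [R1 at 2.1]

pair(0, pair(e, a))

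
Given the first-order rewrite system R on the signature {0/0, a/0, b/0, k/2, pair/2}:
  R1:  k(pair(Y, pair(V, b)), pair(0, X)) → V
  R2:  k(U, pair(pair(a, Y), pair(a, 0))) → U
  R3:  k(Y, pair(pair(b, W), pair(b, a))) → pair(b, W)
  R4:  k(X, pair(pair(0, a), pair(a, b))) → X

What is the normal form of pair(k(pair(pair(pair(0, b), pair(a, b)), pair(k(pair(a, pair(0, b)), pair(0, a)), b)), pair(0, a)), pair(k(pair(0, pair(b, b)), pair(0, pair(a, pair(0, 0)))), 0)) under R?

1. pair(k(pair(pair(pair(0, b), pair(a, b)), pair(k(pair(a, pair(0, b)), pair(0, a)), b)), pair(0, a)), pair(k(pair(0, pair(b, b)), pair(0, pair(a, pair(0, 0)))), 0))  →  pair(k(pair(a, pair(0, b)), pair(0, a)), pair(k(pair(0, pair(b, b)), pair(0, pair(a, pair(0, 0)))), 0))   [R1 at 1]
2. pair(k(pair(a, pair(0, b)), pair(0, a)), pair(k(pair(0, pair(b, b)), pair(0, pair(a, pair(0, 0)))), 0))  →  pair(0, pair(k(pair(0, pair(b, b)), pair(0, pair(a, pair(0, 0)))), 0))   [R1 at 1]
3. pair(0, pair(k(pair(0, pair(b, b)), pair(0, pair(a, pair(0, 0)))), 0))  →  pair(0, pair(b, 0))   [R1 at 2.1]

pair(0, pair(b, 0))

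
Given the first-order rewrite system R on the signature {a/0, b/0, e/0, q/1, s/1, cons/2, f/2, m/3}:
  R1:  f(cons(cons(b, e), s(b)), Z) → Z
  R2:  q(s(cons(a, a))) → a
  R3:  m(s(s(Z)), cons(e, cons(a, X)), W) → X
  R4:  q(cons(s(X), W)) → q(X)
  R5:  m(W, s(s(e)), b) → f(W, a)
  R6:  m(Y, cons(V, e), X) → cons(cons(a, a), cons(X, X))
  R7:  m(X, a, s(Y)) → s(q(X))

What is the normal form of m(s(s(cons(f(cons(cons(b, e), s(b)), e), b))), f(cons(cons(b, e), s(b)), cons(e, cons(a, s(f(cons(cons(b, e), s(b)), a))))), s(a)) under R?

s(a)

1. m(s(s(cons(f(cons(cons(b, e), s(b)), e), b))), f(cons(cons(b, e), s(b)), cons(e, cons(a, s(f(cons(cons(b, e), s(b)), a))))), s(a))  →  m(s(s(cons(e, b))), f(cons(cons(b, e), s(b)), cons(e, cons(a, s(f(cons(cons(b, e), s(b)), a))))), s(a))   [R1 at 1.1.1.1]
2. m(s(s(cons(e, b))), f(cons(cons(b, e), s(b)), cons(e, cons(a, s(f(cons(cons(b, e), s(b)), a))))), s(a))  →  m(s(s(cons(e, b))), cons(e, cons(a, s(f(cons(cons(b, e), s(b)), a)))), s(a))   [R1 at 2]
3. m(s(s(cons(e, b))), cons(e, cons(a, s(f(cons(cons(b, e), s(b)), a)))), s(a))  →  s(f(cons(cons(b, e), s(b)), a))   [R3 at ε]
4. s(f(cons(cons(b, e), s(b)), a))  →  s(a)   [R1 at 1]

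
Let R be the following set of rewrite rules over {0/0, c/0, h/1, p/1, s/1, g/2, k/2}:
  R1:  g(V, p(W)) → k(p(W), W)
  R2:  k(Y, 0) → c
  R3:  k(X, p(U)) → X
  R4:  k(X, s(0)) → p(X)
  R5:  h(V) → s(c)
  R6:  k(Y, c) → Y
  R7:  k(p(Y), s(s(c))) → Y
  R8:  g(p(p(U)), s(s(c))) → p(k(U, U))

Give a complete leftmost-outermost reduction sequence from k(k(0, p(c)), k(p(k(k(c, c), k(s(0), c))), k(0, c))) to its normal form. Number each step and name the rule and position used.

0

1. k(k(0, p(c)), k(p(k(k(c, c), k(s(0), c))), k(0, c)))  →  k(0, k(p(k(k(c, c), k(s(0), c))), k(0, c)))   [R3 at 1]
2. k(0, k(p(k(k(c, c), k(s(0), c))), k(0, c)))  →  k(0, k(p(k(c, k(s(0), c))), k(0, c)))   [R6 at 2.1.1.1]
3. k(0, k(p(k(c, k(s(0), c))), k(0, c)))  →  k(0, k(p(k(c, s(0))), k(0, c)))   [R6 at 2.1.1.2]
4. k(0, k(p(k(c, s(0))), k(0, c)))  →  k(0, k(p(p(c)), k(0, c)))   [R4 at 2.1.1]
5. k(0, k(p(p(c)), k(0, c)))  →  k(0, k(p(p(c)), 0))   [R6 at 2.2]
6. k(0, k(p(p(c)), 0))  →  k(0, c)   [R2 at 2]
7. k(0, c)  →  0   [R6 at ε]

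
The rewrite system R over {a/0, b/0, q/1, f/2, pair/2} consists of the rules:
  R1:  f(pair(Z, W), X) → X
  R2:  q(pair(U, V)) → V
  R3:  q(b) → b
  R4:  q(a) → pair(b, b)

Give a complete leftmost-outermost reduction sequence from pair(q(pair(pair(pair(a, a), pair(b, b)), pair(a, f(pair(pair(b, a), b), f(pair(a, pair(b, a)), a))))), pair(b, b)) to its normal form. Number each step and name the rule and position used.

1. pair(q(pair(pair(pair(a, a), pair(b, b)), pair(a, f(pair(pair(b, a), b), f(pair(a, pair(b, a)), a))))), pair(b, b))  →  pair(pair(a, f(pair(pair(b, a), b), f(pair(a, pair(b, a)), a))), pair(b, b))   [R2 at 1]
2. pair(pair(a, f(pair(pair(b, a), b), f(pair(a, pair(b, a)), a))), pair(b, b))  →  pair(pair(a, f(pair(a, pair(b, a)), a)), pair(b, b))   [R1 at 1.2]
3. pair(pair(a, f(pair(a, pair(b, a)), a)), pair(b, b))  →  pair(pair(a, a), pair(b, b))   [R1 at 1.2]

pair(pair(a, a), pair(b, b))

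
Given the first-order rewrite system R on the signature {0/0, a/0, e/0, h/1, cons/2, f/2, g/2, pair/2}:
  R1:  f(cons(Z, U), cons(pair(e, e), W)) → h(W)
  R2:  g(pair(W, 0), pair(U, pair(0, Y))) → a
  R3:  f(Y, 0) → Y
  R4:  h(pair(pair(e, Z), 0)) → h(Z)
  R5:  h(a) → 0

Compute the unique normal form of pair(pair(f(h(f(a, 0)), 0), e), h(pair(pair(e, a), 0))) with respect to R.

1. pair(pair(f(h(f(a, 0)), 0), e), h(pair(pair(e, a), 0)))  →  pair(pair(h(f(a, 0)), e), h(pair(pair(e, a), 0)))   [R3 at 1.1]
2. pair(pair(h(f(a, 0)), e), h(pair(pair(e, a), 0)))  →  pair(pair(h(a), e), h(pair(pair(e, a), 0)))   [R3 at 1.1.1]
3. pair(pair(h(a), e), h(pair(pair(e, a), 0)))  →  pair(pair(0, e), h(pair(pair(e, a), 0)))   [R5 at 1.1]
4. pair(pair(0, e), h(pair(pair(e, a), 0)))  →  pair(pair(0, e), h(a))   [R4 at 2]
5. pair(pair(0, e), h(a))  →  pair(pair(0, e), 0)   [R5 at 2]

pair(pair(0, e), 0)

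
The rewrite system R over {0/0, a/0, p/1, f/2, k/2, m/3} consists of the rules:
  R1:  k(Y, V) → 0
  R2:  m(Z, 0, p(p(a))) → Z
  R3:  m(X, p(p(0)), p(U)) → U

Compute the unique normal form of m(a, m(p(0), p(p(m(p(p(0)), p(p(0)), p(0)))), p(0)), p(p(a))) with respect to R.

1. m(a, m(p(0), p(p(m(p(p(0)), p(p(0)), p(0)))), p(0)), p(p(a)))  →  m(a, m(p(0), p(p(0)), p(0)), p(p(a)))   [R3 at 2.2.1.1]
2. m(a, m(p(0), p(p(0)), p(0)), p(p(a)))  →  m(a, 0, p(p(a)))   [R3 at 2]
3. m(a, 0, p(p(a)))  →  a   [R2 at ε]

a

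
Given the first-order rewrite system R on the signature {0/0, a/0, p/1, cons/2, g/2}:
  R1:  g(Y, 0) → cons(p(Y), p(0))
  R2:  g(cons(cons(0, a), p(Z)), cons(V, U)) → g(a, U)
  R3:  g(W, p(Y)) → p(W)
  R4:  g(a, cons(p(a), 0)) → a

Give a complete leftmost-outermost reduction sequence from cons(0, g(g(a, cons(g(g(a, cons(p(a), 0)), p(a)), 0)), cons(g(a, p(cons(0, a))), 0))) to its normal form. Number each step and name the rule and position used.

1. cons(0, g(g(a, cons(g(g(a, cons(p(a), 0)), p(a)), 0)), cons(g(a, p(cons(0, a))), 0)))  →  cons(0, g(g(a, cons(p(g(a, cons(p(a), 0))), 0)), cons(g(a, p(cons(0, a))), 0)))   [R3 at 2.1.2.1]
2. cons(0, g(g(a, cons(p(g(a, cons(p(a), 0))), 0)), cons(g(a, p(cons(0, a))), 0)))  →  cons(0, g(g(a, cons(p(a), 0)), cons(g(a, p(cons(0, a))), 0)))   [R4 at 2.1.2.1.1]
3. cons(0, g(g(a, cons(p(a), 0)), cons(g(a, p(cons(0, a))), 0)))  →  cons(0, g(a, cons(g(a, p(cons(0, a))), 0)))   [R4 at 2.1]
4. cons(0, g(a, cons(g(a, p(cons(0, a))), 0)))  →  cons(0, g(a, cons(p(a), 0)))   [R3 at 2.2.1]
5. cons(0, g(a, cons(p(a), 0)))  →  cons(0, a)   [R4 at 2]

cons(0, a)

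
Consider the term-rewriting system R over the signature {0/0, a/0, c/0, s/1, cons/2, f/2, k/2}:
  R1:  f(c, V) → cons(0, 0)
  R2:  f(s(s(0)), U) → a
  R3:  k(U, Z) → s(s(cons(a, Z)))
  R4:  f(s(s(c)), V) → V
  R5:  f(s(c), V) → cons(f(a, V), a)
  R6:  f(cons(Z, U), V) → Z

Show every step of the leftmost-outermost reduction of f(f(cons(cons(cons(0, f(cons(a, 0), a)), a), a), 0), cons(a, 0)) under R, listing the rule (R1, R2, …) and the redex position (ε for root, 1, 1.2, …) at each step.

cons(0, a)

1. f(f(cons(cons(cons(0, f(cons(a, 0), a)), a), a), 0), cons(a, 0))  →  f(cons(cons(0, f(cons(a, 0), a)), a), cons(a, 0))   [R6 at 1]
2. f(cons(cons(0, f(cons(a, 0), a)), a), cons(a, 0))  →  cons(0, f(cons(a, 0), a))   [R6 at ε]
3. cons(0, f(cons(a, 0), a))  →  cons(0, a)   [R6 at 2]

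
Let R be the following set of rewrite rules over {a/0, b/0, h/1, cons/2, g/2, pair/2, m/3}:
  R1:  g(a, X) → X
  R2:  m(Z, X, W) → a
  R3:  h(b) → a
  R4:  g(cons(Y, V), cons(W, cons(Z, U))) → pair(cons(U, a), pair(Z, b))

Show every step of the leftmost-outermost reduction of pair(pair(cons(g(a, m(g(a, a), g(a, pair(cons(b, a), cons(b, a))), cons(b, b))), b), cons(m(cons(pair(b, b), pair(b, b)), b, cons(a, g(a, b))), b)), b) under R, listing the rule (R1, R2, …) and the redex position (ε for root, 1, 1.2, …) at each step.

pair(pair(cons(a, b), cons(a, b)), b)

1. pair(pair(cons(g(a, m(g(a, a), g(a, pair(cons(b, a), cons(b, a))), cons(b, b))), b), cons(m(cons(pair(b, b), pair(b, b)), b, cons(a, g(a, b))), b)), b)  →  pair(pair(cons(m(g(a, a), g(a, pair(cons(b, a), cons(b, a))), cons(b, b)), b), cons(m(cons(pair(b, b), pair(b, b)), b, cons(a, g(a, b))), b)), b)   [R1 at 1.1.1]
2. pair(pair(cons(m(g(a, a), g(a, pair(cons(b, a), cons(b, a))), cons(b, b)), b), cons(m(cons(pair(b, b), pair(b, b)), b, cons(a, g(a, b))), b)), b)  →  pair(pair(cons(a, b), cons(m(cons(pair(b, b), pair(b, b)), b, cons(a, g(a, b))), b)), b)   [R2 at 1.1.1]
3. pair(pair(cons(a, b), cons(m(cons(pair(b, b), pair(b, b)), b, cons(a, g(a, b))), b)), b)  →  pair(pair(cons(a, b), cons(a, b)), b)   [R2 at 1.2.1]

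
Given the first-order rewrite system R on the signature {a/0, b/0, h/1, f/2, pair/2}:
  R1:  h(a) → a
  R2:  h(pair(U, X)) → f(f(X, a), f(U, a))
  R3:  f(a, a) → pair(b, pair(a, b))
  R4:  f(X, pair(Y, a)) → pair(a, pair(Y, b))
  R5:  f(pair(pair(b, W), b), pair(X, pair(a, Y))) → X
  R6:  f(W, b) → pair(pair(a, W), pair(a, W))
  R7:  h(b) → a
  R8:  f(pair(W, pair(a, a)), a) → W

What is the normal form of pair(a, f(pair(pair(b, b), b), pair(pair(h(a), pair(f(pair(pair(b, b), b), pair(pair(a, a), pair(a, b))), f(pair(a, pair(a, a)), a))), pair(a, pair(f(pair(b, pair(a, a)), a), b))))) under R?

1. pair(a, f(pair(pair(b, b), b), pair(pair(h(a), pair(f(pair(pair(b, b), b), pair(pair(a, a), pair(a, b))), f(pair(a, pair(a, a)), a))), pair(a, pair(f(pair(b, pair(a, a)), a), b)))))  →  pair(a, pair(h(a), pair(f(pair(pair(b, b), b), pair(pair(a, a), pair(a, b))), f(pair(a, pair(a, a)), a))))   [R5 at 2]
2. pair(a, pair(h(a), pair(f(pair(pair(b, b), b), pair(pair(a, a), pair(a, b))), f(pair(a, pair(a, a)), a))))  →  pair(a, pair(a, pair(f(pair(pair(b, b), b), pair(pair(a, a), pair(a, b))), f(pair(a, pair(a, a)), a))))   [R1 at 2.1]
3. pair(a, pair(a, pair(f(pair(pair(b, b), b), pair(pair(a, a), pair(a, b))), f(pair(a, pair(a, a)), a))))  →  pair(a, pair(a, pair(pair(a, a), f(pair(a, pair(a, a)), a))))   [R5 at 2.2.1]
4. pair(a, pair(a, pair(pair(a, a), f(pair(a, pair(a, a)), a))))  →  pair(a, pair(a, pair(pair(a, a), a)))   [R8 at 2.2.2]

pair(a, pair(a, pair(pair(a, a), a)))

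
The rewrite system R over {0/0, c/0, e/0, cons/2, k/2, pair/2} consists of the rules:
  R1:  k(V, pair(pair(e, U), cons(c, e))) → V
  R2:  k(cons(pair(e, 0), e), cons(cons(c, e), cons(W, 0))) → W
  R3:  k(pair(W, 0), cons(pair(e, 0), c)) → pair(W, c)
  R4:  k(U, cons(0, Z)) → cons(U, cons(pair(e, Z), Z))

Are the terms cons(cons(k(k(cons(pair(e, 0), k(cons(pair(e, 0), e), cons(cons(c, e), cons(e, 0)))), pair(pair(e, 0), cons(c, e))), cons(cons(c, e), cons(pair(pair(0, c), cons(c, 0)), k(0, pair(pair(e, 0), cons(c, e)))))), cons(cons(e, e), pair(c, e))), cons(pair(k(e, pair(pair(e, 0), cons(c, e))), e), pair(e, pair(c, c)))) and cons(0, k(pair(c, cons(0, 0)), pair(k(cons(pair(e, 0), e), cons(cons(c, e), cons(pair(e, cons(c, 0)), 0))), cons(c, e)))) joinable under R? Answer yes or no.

no — NF(t₁) = cons(cons(pair(pair(0, c), cons(c, 0)), cons(cons(e, e), pair(c, e))), cons(pair(e, e), pair(e, pair(c, c)))), NF(t₂) = cons(0, pair(c, cons(0, 0)))

Reduce t₁ = cons(cons(k(k(cons(pair(e, 0), k(cons(pair(e, 0), e), cons(cons(c, e), cons(e, 0)))), pair(pair(e, 0), cons(c, e))), cons(cons(c, e), cons(pair(pair(0, c), cons(c, 0)), k(0, pair(pair(e, 0), cons(c, e)))))), cons(cons(e, e), pair(c, e))), cons(pair(k(e, pair(pair(e, 0), cons(c, e))), e), pair(e, pair(c, c)))):
1. cons(cons(k(k(cons(pair(e, 0), k(cons(pair(e, 0), e), cons(cons(c, e), cons(e, 0)))), pair(pair(e, 0), cons(c, e))), cons(cons(c, e), cons(pair(pair(0, c), cons(c, 0)), k(0, pair(pair(e, 0), cons(c, e)))))), cons(cons(e, e), pair(c, e))), cons(pair(k(e, pair(pair(e, 0), cons(c, e))), e), pair(e, pair(c, c))))  →  cons(cons(k(cons(pair(e, 0), k(cons(pair(e, 0), e), cons(cons(c, e), cons(e, 0)))), cons(cons(c, e), cons(pair(pair(0, c), cons(c, 0)), k(0, pair(pair(e, 0), cons(c, e)))))), cons(cons(e, e), pair(c, e))), cons(pair(k(e, pair(pair(e, 0), cons(c, e))), e), pair(e, pair(c, c))))   [R1 at 1.1.1]
2. cons(cons(k(cons(pair(e, 0), k(cons(pair(e, 0), e), cons(cons(c, e), cons(e, 0)))), cons(cons(c, e), cons(pair(pair(0, c), cons(c, 0)), k(0, pair(pair(e, 0), cons(c, e)))))), cons(cons(e, e), pair(c, e))), cons(pair(k(e, pair(pair(e, 0), cons(c, e))), e), pair(e, pair(c, c))))  →  cons(cons(k(cons(pair(e, 0), e), cons(cons(c, e), cons(pair(pair(0, c), cons(c, 0)), k(0, pair(pair(e, 0), cons(c, e)))))), cons(cons(e, e), pair(c, e))), cons(pair(k(e, pair(pair(e, 0), cons(c, e))), e), pair(e, pair(c, c))))   [R2 at 1.1.1.2]
3. cons(cons(k(cons(pair(e, 0), e), cons(cons(c, e), cons(pair(pair(0, c), cons(c, 0)), k(0, pair(pair(e, 0), cons(c, e)))))), cons(cons(e, e), pair(c, e))), cons(pair(k(e, pair(pair(e, 0), cons(c, e))), e), pair(e, pair(c, c))))  →  cons(cons(k(cons(pair(e, 0), e), cons(cons(c, e), cons(pair(pair(0, c), cons(c, 0)), 0))), cons(cons(e, e), pair(c, e))), cons(pair(k(e, pair(pair(e, 0), cons(c, e))), e), pair(e, pair(c, c))))   [R1 at 1.1.2.2.2]
4. cons(cons(k(cons(pair(e, 0), e), cons(cons(c, e), cons(pair(pair(0, c), cons(c, 0)), 0))), cons(cons(e, e), pair(c, e))), cons(pair(k(e, pair(pair(e, 0), cons(c, e))), e), pair(e, pair(c, c))))  →  cons(cons(pair(pair(0, c), cons(c, 0)), cons(cons(e, e), pair(c, e))), cons(pair(k(e, pair(pair(e, 0), cons(c, e))), e), pair(e, pair(c, c))))   [R2 at 1.1]
5. cons(cons(pair(pair(0, c), cons(c, 0)), cons(cons(e, e), pair(c, e))), cons(pair(k(e, pair(pair(e, 0), cons(c, e))), e), pair(e, pair(c, c))))  →  cons(cons(pair(pair(0, c), cons(c, 0)), cons(cons(e, e), pair(c, e))), cons(pair(e, e), pair(e, pair(c, c))))   [R1 at 2.1.1]

Reduce t₂ = cons(0, k(pair(c, cons(0, 0)), pair(k(cons(pair(e, 0), e), cons(cons(c, e), cons(pair(e, cons(c, 0)), 0))), cons(c, e)))):
1. cons(0, k(pair(c, cons(0, 0)), pair(k(cons(pair(e, 0), e), cons(cons(c, e), cons(pair(e, cons(c, 0)), 0))), cons(c, e))))  →  cons(0, k(pair(c, cons(0, 0)), pair(pair(e, cons(c, 0)), cons(c, e))))   [R2 at 2.2.1]
2. cons(0, k(pair(c, cons(0, 0)), pair(pair(e, cons(c, 0)), cons(c, e))))  →  cons(0, pair(c, cons(0, 0)))   [R1 at 2]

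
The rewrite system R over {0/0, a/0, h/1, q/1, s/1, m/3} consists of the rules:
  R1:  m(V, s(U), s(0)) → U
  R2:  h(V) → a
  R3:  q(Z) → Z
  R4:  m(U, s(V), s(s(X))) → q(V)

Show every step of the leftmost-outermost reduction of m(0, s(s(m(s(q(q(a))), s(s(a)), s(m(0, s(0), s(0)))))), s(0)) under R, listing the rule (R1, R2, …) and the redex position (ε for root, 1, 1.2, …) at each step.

s(s(a))

1. m(0, s(s(m(s(q(q(a))), s(s(a)), s(m(0, s(0), s(0)))))), s(0))  →  s(m(s(q(q(a))), s(s(a)), s(m(0, s(0), s(0)))))   [R1 at ε]
2. s(m(s(q(q(a))), s(s(a)), s(m(0, s(0), s(0)))))  →  s(m(s(q(a)), s(s(a)), s(m(0, s(0), s(0)))))   [R3 at 1.1.1]
3. s(m(s(q(a)), s(s(a)), s(m(0, s(0), s(0)))))  →  s(m(s(a), s(s(a)), s(m(0, s(0), s(0)))))   [R3 at 1.1.1]
4. s(m(s(a), s(s(a)), s(m(0, s(0), s(0)))))  →  s(m(s(a), s(s(a)), s(0)))   [R1 at 1.3.1]
5. s(m(s(a), s(s(a)), s(0)))  →  s(s(a))   [R1 at 1]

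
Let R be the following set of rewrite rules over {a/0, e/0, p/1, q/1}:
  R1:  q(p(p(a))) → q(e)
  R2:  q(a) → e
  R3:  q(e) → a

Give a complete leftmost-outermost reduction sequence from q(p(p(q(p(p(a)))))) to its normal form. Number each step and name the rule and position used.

a

1. q(p(p(q(p(p(a))))))  →  q(p(p(q(e))))   [R1 at 1.1.1]
2. q(p(p(q(e))))  →  q(p(p(a)))   [R3 at 1.1.1]
3. q(p(p(a)))  →  q(e)   [R1 at ε]
4. q(e)  →  a   [R3 at ε]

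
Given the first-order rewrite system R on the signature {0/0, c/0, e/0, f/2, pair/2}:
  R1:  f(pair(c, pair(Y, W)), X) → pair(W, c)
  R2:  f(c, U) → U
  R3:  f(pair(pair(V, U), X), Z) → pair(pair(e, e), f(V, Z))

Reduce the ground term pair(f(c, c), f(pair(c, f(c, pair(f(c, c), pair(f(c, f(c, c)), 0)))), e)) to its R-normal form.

pair(c, pair(pair(c, 0), c))

1. pair(f(c, c), f(pair(c, f(c, pair(f(c, c), pair(f(c, f(c, c)), 0)))), e))  →  pair(c, f(pair(c, f(c, pair(f(c, c), pair(f(c, f(c, c)), 0)))), e))   [R2 at 1]
2. pair(c, f(pair(c, f(c, pair(f(c, c), pair(f(c, f(c, c)), 0)))), e))  →  pair(c, f(pair(c, pair(f(c, c), pair(f(c, f(c, c)), 0))), e))   [R2 at 2.1.2]
3. pair(c, f(pair(c, pair(f(c, c), pair(f(c, f(c, c)), 0))), e))  →  pair(c, pair(pair(f(c, f(c, c)), 0), c))   [R1 at 2]
4. pair(c, pair(pair(f(c, f(c, c)), 0), c))  →  pair(c, pair(pair(f(c, c), 0), c))   [R2 at 2.1.1]
5. pair(c, pair(pair(f(c, c), 0), c))  →  pair(c, pair(pair(c, 0), c))   [R2 at 2.1.1]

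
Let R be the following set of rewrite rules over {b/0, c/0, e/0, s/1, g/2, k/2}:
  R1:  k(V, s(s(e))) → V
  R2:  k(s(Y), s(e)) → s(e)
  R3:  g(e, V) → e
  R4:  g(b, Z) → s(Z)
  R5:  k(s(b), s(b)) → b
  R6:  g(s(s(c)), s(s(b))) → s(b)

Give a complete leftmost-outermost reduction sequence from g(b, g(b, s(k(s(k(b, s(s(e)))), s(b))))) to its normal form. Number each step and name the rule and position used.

s(s(s(b)))

1. g(b, g(b, s(k(s(k(b, s(s(e)))), s(b)))))  →  s(g(b, s(k(s(k(b, s(s(e)))), s(b)))))   [R4 at ε]
2. s(g(b, s(k(s(k(b, s(s(e)))), s(b)))))  →  s(s(s(k(s(k(b, s(s(e)))), s(b)))))   [R4 at 1]
3. s(s(s(k(s(k(b, s(s(e)))), s(b)))))  →  s(s(s(k(s(b), s(b)))))   [R1 at 1.1.1.1.1]
4. s(s(s(k(s(b), s(b)))))  →  s(s(s(b)))   [R5 at 1.1.1]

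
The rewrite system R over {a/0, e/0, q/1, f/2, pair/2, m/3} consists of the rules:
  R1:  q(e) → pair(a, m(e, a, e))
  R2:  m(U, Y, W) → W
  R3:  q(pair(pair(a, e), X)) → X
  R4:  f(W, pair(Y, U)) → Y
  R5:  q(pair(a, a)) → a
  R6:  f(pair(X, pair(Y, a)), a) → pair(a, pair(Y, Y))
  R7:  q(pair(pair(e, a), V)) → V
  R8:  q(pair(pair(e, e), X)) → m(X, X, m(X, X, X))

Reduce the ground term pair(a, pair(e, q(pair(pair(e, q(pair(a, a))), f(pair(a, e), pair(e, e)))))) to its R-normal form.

1. pair(a, pair(e, q(pair(pair(e, q(pair(a, a))), f(pair(a, e), pair(e, e))))))  →  pair(a, pair(e, q(pair(pair(e, a), f(pair(a, e), pair(e, e))))))   [R5 at 2.2.1.1.2]
2. pair(a, pair(e, q(pair(pair(e, a), f(pair(a, e), pair(e, e))))))  →  pair(a, pair(e, f(pair(a, e), pair(e, e))))   [R7 at 2.2]
3. pair(a, pair(e, f(pair(a, e), pair(e, e))))  →  pair(a, pair(e, e))   [R4 at 2.2]

pair(a, pair(e, e))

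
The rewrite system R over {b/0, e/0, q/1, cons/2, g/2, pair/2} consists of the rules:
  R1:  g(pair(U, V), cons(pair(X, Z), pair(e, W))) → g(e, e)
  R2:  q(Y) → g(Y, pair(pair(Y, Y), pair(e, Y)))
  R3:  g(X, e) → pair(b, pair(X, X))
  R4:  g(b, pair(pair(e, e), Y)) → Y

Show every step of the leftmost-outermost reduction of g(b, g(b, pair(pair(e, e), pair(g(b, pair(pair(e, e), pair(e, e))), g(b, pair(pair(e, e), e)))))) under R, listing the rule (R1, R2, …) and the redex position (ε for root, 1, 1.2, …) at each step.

1. g(b, g(b, pair(pair(e, e), pair(g(b, pair(pair(e, e), pair(e, e))), g(b, pair(pair(e, e), e))))))  →  g(b, pair(g(b, pair(pair(e, e), pair(e, e))), g(b, pair(pair(e, e), e))))   [R4 at 2]
2. g(b, pair(g(b, pair(pair(e, e), pair(e, e))), g(b, pair(pair(e, e), e))))  →  g(b, pair(pair(e, e), g(b, pair(pair(e, e), e))))   [R4 at 2.1]
3. g(b, pair(pair(e, e), g(b, pair(pair(e, e), e))))  →  g(b, pair(pair(e, e), e))   [R4 at ε]
4. g(b, pair(pair(e, e), e))  →  e   [R4 at ε]

e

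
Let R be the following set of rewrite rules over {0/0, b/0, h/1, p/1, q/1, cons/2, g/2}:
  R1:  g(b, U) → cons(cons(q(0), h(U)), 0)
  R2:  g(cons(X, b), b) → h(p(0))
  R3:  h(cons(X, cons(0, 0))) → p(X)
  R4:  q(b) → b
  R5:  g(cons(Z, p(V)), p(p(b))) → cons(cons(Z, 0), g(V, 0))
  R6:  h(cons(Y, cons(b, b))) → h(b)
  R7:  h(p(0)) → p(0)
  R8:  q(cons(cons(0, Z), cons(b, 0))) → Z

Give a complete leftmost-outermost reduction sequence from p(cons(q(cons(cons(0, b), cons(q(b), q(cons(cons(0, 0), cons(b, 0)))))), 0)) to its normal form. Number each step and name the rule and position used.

1. p(cons(q(cons(cons(0, b), cons(q(b), q(cons(cons(0, 0), cons(b, 0)))))), 0))  →  p(cons(q(cons(cons(0, b), cons(b, q(cons(cons(0, 0), cons(b, 0)))))), 0))   [R4 at 1.1.1.2.1]
2. p(cons(q(cons(cons(0, b), cons(b, q(cons(cons(0, 0), cons(b, 0)))))), 0))  →  p(cons(q(cons(cons(0, b), cons(b, 0))), 0))   [R8 at 1.1.1.2.2]
3. p(cons(q(cons(cons(0, b), cons(b, 0))), 0))  →  p(cons(b, 0))   [R8 at 1.1]

p(cons(b, 0))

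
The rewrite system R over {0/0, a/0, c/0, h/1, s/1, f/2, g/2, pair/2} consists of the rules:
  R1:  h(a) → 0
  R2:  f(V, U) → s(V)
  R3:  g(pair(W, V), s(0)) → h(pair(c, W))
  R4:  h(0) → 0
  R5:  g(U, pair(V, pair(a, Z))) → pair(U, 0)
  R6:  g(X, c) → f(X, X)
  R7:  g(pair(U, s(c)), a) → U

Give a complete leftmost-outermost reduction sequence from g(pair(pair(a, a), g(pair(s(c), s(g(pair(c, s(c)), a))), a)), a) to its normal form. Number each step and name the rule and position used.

pair(a, a)

1. g(pair(pair(a, a), g(pair(s(c), s(g(pair(c, s(c)), a))), a)), a)  →  g(pair(pair(a, a), g(pair(s(c), s(c)), a)), a)   [R7 at 1.2.1.2.1]
2. g(pair(pair(a, a), g(pair(s(c), s(c)), a)), a)  →  g(pair(pair(a, a), s(c)), a)   [R7 at 1.2]
3. g(pair(pair(a, a), s(c)), a)  →  pair(a, a)   [R7 at ε]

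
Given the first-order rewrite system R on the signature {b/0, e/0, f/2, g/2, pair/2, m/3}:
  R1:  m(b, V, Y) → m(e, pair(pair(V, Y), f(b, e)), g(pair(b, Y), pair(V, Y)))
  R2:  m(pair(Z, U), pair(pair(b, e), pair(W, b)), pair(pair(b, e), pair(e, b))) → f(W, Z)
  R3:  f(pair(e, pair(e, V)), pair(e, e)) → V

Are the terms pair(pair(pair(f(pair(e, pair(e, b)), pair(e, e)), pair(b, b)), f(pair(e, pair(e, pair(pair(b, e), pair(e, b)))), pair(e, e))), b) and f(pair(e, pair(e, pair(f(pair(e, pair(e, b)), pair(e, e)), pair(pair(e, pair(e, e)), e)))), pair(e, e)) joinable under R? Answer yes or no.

Reduce t₁ = pair(pair(pair(f(pair(e, pair(e, b)), pair(e, e)), pair(b, b)), f(pair(e, pair(e, pair(pair(b, e), pair(e, b)))), pair(e, e))), b):
1. pair(pair(pair(f(pair(e, pair(e, b)), pair(e, e)), pair(b, b)), f(pair(e, pair(e, pair(pair(b, e), pair(e, b)))), pair(e, e))), b)  →  pair(pair(pair(b, pair(b, b)), f(pair(e, pair(e, pair(pair(b, e), pair(e, b)))), pair(e, e))), b)   [R3 at 1.1.1]
2. pair(pair(pair(b, pair(b, b)), f(pair(e, pair(e, pair(pair(b, e), pair(e, b)))), pair(e, e))), b)  →  pair(pair(pair(b, pair(b, b)), pair(pair(b, e), pair(e, b))), b)   [R3 at 1.2]

Reduce t₂ = f(pair(e, pair(e, pair(f(pair(e, pair(e, b)), pair(e, e)), pair(pair(e, pair(e, e)), e)))), pair(e, e)):
1. f(pair(e, pair(e, pair(f(pair(e, pair(e, b)), pair(e, e)), pair(pair(e, pair(e, e)), e)))), pair(e, e))  →  pair(f(pair(e, pair(e, b)), pair(e, e)), pair(pair(e, pair(e, e)), e))   [R3 at ε]
2. pair(f(pair(e, pair(e, b)), pair(e, e)), pair(pair(e, pair(e, e)), e))  →  pair(b, pair(pair(e, pair(e, e)), e))   [R3 at 1]

no — NF(t₁) = pair(pair(pair(b, pair(b, b)), pair(pair(b, e), pair(e, b))), b), NF(t₂) = pair(b, pair(pair(e, pair(e, e)), e))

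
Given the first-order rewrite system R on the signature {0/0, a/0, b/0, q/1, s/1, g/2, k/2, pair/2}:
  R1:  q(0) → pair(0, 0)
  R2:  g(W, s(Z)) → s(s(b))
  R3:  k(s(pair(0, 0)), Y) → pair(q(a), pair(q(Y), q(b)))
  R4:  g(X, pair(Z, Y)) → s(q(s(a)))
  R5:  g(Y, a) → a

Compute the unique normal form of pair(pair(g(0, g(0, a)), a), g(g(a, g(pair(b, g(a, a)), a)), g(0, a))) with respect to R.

1. pair(pair(g(0, g(0, a)), a), g(g(a, g(pair(b, g(a, a)), a)), g(0, a)))  →  pair(pair(g(0, a), a), g(g(a, g(pair(b, g(a, a)), a)), g(0, a)))   [R5 at 1.1.2]
2. pair(pair(g(0, a), a), g(g(a, g(pair(b, g(a, a)), a)), g(0, a)))  →  pair(pair(a, a), g(g(a, g(pair(b, g(a, a)), a)), g(0, a)))   [R5 at 1.1]
3. pair(pair(a, a), g(g(a, g(pair(b, g(a, a)), a)), g(0, a)))  →  pair(pair(a, a), g(g(a, a), g(0, a)))   [R5 at 2.1.2]
4. pair(pair(a, a), g(g(a, a), g(0, a)))  →  pair(pair(a, a), g(a, g(0, a)))   [R5 at 2.1]
5. pair(pair(a, a), g(a, g(0, a)))  →  pair(pair(a, a), g(a, a))   [R5 at 2.2]
6. pair(pair(a, a), g(a, a))  →  pair(pair(a, a), a)   [R5 at 2]

pair(pair(a, a), a)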